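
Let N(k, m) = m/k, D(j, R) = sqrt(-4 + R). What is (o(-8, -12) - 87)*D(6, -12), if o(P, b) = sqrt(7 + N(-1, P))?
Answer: 4*I*(-87 + sqrt(15)) ≈ -332.51*I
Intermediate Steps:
o(P, b) = sqrt(7 - P) (o(P, b) = sqrt(7 + P/(-1)) = sqrt(7 + P*(-1)) = sqrt(7 - P))
(o(-8, -12) - 87)*D(6, -12) = (sqrt(7 - 1*(-8)) - 87)*sqrt(-4 - 12) = (sqrt(7 + 8) - 87)*sqrt(-16) = (sqrt(15) - 87)*(4*I) = (-87 + sqrt(15))*(4*I) = 4*I*(-87 + sqrt(15))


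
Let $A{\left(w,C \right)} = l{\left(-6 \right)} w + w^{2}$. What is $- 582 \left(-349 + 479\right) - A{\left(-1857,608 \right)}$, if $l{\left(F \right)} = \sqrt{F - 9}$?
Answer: $-3524109 + 1857 i \sqrt{15} \approx -3.5241 \cdot 10^{6} + 7192.1 i$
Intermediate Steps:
$l{\left(F \right)} = \sqrt{-9 + F}$
$A{\left(w,C \right)} = w^{2} + i w \sqrt{15}$ ($A{\left(w,C \right)} = \sqrt{-9 - 6} w + w^{2} = \sqrt{-15} w + w^{2} = i \sqrt{15} w + w^{2} = i w \sqrt{15} + w^{2} = w^{2} + i w \sqrt{15}$)
$- 582 \left(-349 + 479\right) - A{\left(-1857,608 \right)} = - 582 \left(-349 + 479\right) - - 1857 \left(-1857 + i \sqrt{15}\right) = \left(-582\right) 130 - \left(3448449 - 1857 i \sqrt{15}\right) = -75660 - \left(3448449 - 1857 i \sqrt{15}\right) = -3524109 + 1857 i \sqrt{15}$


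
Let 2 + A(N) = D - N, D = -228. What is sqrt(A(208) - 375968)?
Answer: 53*I*sqrt(134) ≈ 613.52*I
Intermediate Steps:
A(N) = -230 - N (A(N) = -2 + (-228 - N) = -230 - N)
sqrt(A(208) - 375968) = sqrt((-230 - 1*208) - 375968) = sqrt((-230 - 208) - 375968) = sqrt(-438 - 375968) = sqrt(-376406) = 53*I*sqrt(134)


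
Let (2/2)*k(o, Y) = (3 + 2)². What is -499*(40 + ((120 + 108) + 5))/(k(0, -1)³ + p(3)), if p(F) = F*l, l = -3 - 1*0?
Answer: -136227/15616 ≈ -8.7236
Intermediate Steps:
k(o, Y) = 25 (k(o, Y) = (3 + 2)² = 5² = 25)
l = -3 (l = -3 + 0 = -3)
p(F) = -3*F (p(F) = F*(-3) = -3*F)
-499*(40 + ((120 + 108) + 5))/(k(0, -1)³ + p(3)) = -499*(40 + ((120 + 108) + 5))/(25³ - 3*3) = -499*(40 + (228 + 5))/(15625 - 9) = -499/(15616/(40 + 233)) = -499/(15616/273) = -499/(15616*(1/273)) = -499/15616/273 = -499*273/15616 = -136227/15616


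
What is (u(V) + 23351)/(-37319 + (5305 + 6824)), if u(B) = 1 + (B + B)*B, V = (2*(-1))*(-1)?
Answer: -2336/2519 ≈ -0.92735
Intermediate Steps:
V = 2 (V = -2*(-1) = 2)
u(B) = 1 + 2*B**2 (u(B) = 1 + (2*B)*B = 1 + 2*B**2)
(u(V) + 23351)/(-37319 + (5305 + 6824)) = ((1 + 2*2**2) + 23351)/(-37319 + (5305 + 6824)) = ((1 + 2*4) + 23351)/(-37319 + 12129) = ((1 + 8) + 23351)/(-25190) = (9 + 23351)*(-1/25190) = 23360*(-1/25190) = -2336/2519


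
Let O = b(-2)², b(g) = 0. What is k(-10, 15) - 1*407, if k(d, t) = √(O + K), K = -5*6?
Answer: -407 + I*√30 ≈ -407.0 + 5.4772*I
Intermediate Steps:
K = -30
O = 0 (O = 0² = 0)
k(d, t) = I*√30 (k(d, t) = √(0 - 30) = √(-30) = I*√30)
k(-10, 15) - 1*407 = I*√30 - 1*407 = I*√30 - 407 = -407 + I*√30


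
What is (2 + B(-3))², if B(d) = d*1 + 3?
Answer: 4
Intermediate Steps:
B(d) = 3 + d (B(d) = d + 3 = 3 + d)
(2 + B(-3))² = (2 + (3 - 3))² = (2 + 0)² = 2² = 4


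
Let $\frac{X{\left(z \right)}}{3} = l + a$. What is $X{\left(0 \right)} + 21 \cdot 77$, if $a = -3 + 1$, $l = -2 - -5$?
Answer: $1620$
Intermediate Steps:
$l = 3$ ($l = -2 + 5 = 3$)
$a = -2$
$X{\left(z \right)} = 3$ ($X{\left(z \right)} = 3 \left(3 - 2\right) = 3 \cdot 1 = 3$)
$X{\left(0 \right)} + 21 \cdot 77 = 3 + 21 \cdot 77 = 3 + 1617 = 1620$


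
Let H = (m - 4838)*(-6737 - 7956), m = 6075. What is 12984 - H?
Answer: 18188225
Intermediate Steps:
H = -18175241 (H = (6075 - 4838)*(-6737 - 7956) = 1237*(-14693) = -18175241)
12984 - H = 12984 - 1*(-18175241) = 12984 + 18175241 = 18188225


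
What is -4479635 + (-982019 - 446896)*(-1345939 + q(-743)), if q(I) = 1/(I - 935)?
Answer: 3227176495739815/1678 ≈ 1.9232e+12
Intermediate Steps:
q(I) = 1/(-935 + I)
-4479635 + (-982019 - 446896)*(-1345939 + q(-743)) = -4479635 + (-982019 - 446896)*(-1345939 + 1/(-935 - 743)) = -4479635 - 1428915*(-1345939 + 1/(-1678)) = -4479635 - 1428915*(-1345939 - 1/1678) = -4479635 - 1428915*(-2258485643/1678) = -4479635 + 3227184012567345/1678 = 3227176495739815/1678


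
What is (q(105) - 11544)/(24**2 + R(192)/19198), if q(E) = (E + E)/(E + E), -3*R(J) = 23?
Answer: -664807542/33174121 ≈ -20.040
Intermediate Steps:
R(J) = -23/3 (R(J) = -1/3*23 = -23/3)
q(E) = 1 (q(E) = (2*E)/((2*E)) = (2*E)*(1/(2*E)) = 1)
(q(105) - 11544)/(24**2 + R(192)/19198) = (1 - 11544)/(24**2 - 23/3/19198) = -11543/(576 - 23/3*1/19198) = -11543/(576 - 23/57594) = -11543/33174121/57594 = -11543*57594/33174121 = -664807542/33174121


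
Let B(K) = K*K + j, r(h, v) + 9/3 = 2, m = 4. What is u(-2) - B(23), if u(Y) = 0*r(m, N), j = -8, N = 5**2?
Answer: -521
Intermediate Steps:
N = 25
r(h, v) = -1 (r(h, v) = -3 + 2 = -1)
u(Y) = 0 (u(Y) = 0*(-1) = 0)
B(K) = -8 + K**2 (B(K) = K*K - 8 = K**2 - 8 = -8 + K**2)
u(-2) - B(23) = 0 - (-8 + 23**2) = 0 - (-8 + 529) = 0 - 1*521 = 0 - 521 = -521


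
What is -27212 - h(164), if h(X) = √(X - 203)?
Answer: -27212 - I*√39 ≈ -27212.0 - 6.245*I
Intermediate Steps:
h(X) = √(-203 + X)
-27212 - h(164) = -27212 - √(-203 + 164) = -27212 - √(-39) = -27212 - I*√39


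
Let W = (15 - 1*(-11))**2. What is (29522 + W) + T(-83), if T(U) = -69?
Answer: 30129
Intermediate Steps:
W = 676 (W = (15 + 11)**2 = 26**2 = 676)
(29522 + W) + T(-83) = (29522 + 676) - 69 = 30198 - 69 = 30129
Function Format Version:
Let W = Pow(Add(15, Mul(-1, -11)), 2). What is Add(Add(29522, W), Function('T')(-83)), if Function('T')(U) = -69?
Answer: 30129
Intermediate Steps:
W = 676 (W = Pow(Add(15, 11), 2) = Pow(26, 2) = 676)
Add(Add(29522, W), Function('T')(-83)) = Add(Add(29522, 676), -69) = Add(30198, -69) = 30129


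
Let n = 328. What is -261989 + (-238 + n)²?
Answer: -253889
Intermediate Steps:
-261989 + (-238 + n)² = -261989 + (-238 + 328)² = -261989 + 90² = -261989 + 8100 = -253889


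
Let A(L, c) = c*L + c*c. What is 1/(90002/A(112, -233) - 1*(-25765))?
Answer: 2563/66043877 ≈ 3.8808e-5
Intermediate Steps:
A(L, c) = c**2 + L*c (A(L, c) = L*c + c**2 = c**2 + L*c)
1/(90002/A(112, -233) - 1*(-25765)) = 1/(90002/((-233*(112 - 233))) - 1*(-25765)) = 1/(90002/((-233*(-121))) + 25765) = 1/(90002/28193 + 25765) = 1/(90002*(1/28193) + 25765) = 1/(8182/2563 + 25765) = 1/(66043877/2563) = 2563/66043877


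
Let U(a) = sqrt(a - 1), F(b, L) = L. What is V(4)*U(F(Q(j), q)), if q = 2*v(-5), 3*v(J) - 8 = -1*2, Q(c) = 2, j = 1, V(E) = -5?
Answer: -5*sqrt(3) ≈ -8.6602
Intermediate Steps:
v(J) = 2 (v(J) = 8/3 + (-1*2)/3 = 8/3 + (1/3)*(-2) = 8/3 - 2/3 = 2)
q = 4 (q = 2*2 = 4)
U(a) = sqrt(-1 + a)
V(4)*U(F(Q(j), q)) = -5*sqrt(-1 + 4) = -5*sqrt(3)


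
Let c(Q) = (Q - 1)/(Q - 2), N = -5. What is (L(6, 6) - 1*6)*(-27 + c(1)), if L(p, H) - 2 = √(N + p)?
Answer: 81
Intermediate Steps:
L(p, H) = 2 + √(-5 + p)
c(Q) = (-1 + Q)/(-2 + Q)
(L(6, 6) - 1*6)*(-27 + c(1)) = ((2 + √(-5 + 6)) - 1*6)*(-27 + (-1 + 1)/(-2 + 1)) = ((2 + √1) - 6)*(-27 + 0/(-1)) = ((2 + 1) - 6)*(-27 - 1*0) = (3 - 6)*(-27 + 0) = -3*(-27) = 81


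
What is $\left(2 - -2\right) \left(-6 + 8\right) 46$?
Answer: $368$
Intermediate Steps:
$\left(2 - -2\right) \left(-6 + 8\right) 46 = \left(2 + 2\right) 2 \cdot 46 = 4 \cdot 2 \cdot 46 = 8 \cdot 46 = 368$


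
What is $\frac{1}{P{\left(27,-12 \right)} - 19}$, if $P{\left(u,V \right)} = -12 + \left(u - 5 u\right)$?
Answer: $- \frac{1}{139} \approx -0.0071942$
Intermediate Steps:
$P{\left(u,V \right)} = -12 - 4 u$
$\frac{1}{P{\left(27,-12 \right)} - 19} = \frac{1}{\left(-12 - 108\right) - 19} = \frac{1}{\left(-12 - 108\right) + \left(-235 + 216\right)} = \frac{1}{-120 - 19} = \frac{1}{-139} = - \frac{1}{139}$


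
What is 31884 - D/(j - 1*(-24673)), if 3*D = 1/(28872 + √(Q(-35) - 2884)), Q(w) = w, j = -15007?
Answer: 42817726104410968/1342922033133 + I*√2919/24172596596394 ≈ 31884.0 + 2.2351e-12*I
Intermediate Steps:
D = 1/(3*(28872 + I*√2919)) (D = 1/(3*(28872 + √(-35 - 2884))) = 1/(3*(28872 + √(-2919))) = 1/(3*(28872 + I*√2919)) ≈ 1.1545e-5 - 2.1604e-8*I)
31884 - D/(j - 1*(-24673)) = 31884 - (3208/277865101 - I*√2919/2500785909)/(-15007 - 1*(-24673)) = 31884 - (3208/277865101 - I*√2919/2500785909)/(-15007 + 24673) = 31884 - (3208/277865101 - I*√2919/2500785909)/9666 = 31884 - (1604/1342922033133 - I*√2919/24172596596394) = 31884 + (-1604/1342922033133 + I*√2919/24172596596394) = 42817726104410968/1342922033133 + I*√2919/24172596596394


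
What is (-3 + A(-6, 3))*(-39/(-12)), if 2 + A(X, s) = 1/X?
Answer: -403/24 ≈ -16.792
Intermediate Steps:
A(X, s) = -2 + 1/X
(-3 + A(-6, 3))*(-39/(-12)) = (-3 + (-2 + 1/(-6)))*(-39/(-12)) = (-3 + (-2 - 1/6))*(-39*(-1/12)) = (-3 - 13/6)*(13/4) = -31/6*13/4 = -403/24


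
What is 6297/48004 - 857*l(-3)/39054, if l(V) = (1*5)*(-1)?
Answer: 225810089/937374108 ≈ 0.24090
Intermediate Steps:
l(V) = -5 (l(V) = 5*(-1) = -5)
6297/48004 - 857*l(-3)/39054 = 6297/48004 - 857*(-5)/39054 = 6297*(1/48004) + 4285*(1/39054) = 6297/48004 + 4285/39054 = 225810089/937374108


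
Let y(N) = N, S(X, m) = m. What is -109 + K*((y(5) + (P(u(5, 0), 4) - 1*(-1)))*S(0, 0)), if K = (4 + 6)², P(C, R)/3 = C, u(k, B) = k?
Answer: -109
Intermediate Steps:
P(C, R) = 3*C
K = 100 (K = 10² = 100)
-109 + K*((y(5) + (P(u(5, 0), 4) - 1*(-1)))*S(0, 0)) = -109 + 100*((5 + (3*5 - 1*(-1)))*0) = -109 + 100*((5 + (15 + 1))*0) = -109 + 100*((5 + 16)*0) = -109 + 100*(21*0) = -109 + 100*0 = -109 + 0 = -109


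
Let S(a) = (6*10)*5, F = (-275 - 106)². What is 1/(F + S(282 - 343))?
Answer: 1/145461 ≈ 6.8747e-6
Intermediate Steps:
F = 145161 (F = (-381)² = 145161)
S(a) = 300 (S(a) = 60*5 = 300)
1/(F + S(282 - 343)) = 1/(145161 + 300) = 1/145461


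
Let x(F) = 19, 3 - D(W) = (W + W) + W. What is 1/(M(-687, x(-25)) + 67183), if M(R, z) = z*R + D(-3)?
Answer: 1/54142 ≈ 1.8470e-5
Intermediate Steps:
D(W) = 3 - 3*W (D(W) = 3 - ((W + W) + W) = 3 - (2*W + W) = 3 - 3*W)
M(R, z) = 12 + R*z (M(R, z) = z*R + (3 - 3*(-3)) = R*z + (3 + 9) = R*z + 12 = 12 + R*z)
1/(M(-687, x(-25)) + 67183) = 1/((12 - 687*19) + 67183) = 1/((12 - 13053) + 67183) = 1/(-13041 + 67183) = 1/54142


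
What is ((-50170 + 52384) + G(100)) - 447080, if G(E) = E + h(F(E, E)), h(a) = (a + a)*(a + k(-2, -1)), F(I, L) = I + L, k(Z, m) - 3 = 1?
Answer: -363166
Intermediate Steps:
k(Z, m) = 4 (k(Z, m) = 3 + 1 = 4)
h(a) = 2*a*(4 + a) (h(a) = (a + a)*(a + 4) = (2*a)*(4 + a) = 2*a*(4 + a))
G(E) = E + 4*E*(4 + 2*E) (G(E) = E + 2*(E + E)*(4 + (E + E)) = E + 2*(2*E)*(4 + 2*E) = E + 4*E*(4 + 2*E))
((-50170 + 52384) + G(100)) - 447080 = ((-50170 + 52384) + 100*(17 + 8*100)) - 447080 = (2214 + 100*(17 + 800)) - 447080 = (2214 + 100*817) - 447080 = (2214 + 81700) - 447080 = 83914 - 447080 = -363166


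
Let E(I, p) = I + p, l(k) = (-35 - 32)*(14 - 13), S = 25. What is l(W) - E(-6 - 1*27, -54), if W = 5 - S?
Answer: 20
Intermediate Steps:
W = -20 (W = 5 - 1*25 = 5 - 25 = -20)
l(k) = -67 (l(k) = -67*1 = -67)
l(W) - E(-6 - 1*27, -54) = -67 - ((-6 - 1*27) - 54) = -67 - ((-6 - 27) - 54) = -67 - (-33 - 54) = -67 - 1*(-87) = -67 + 87 = 20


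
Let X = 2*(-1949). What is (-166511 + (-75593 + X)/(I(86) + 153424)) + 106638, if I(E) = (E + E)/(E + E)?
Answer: -9186094516/153425 ≈ -59874.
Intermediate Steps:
X = -3898
I(E) = 1 (I(E) = (2*E)/((2*E)) = (2*E)*(1/(2*E)) = 1)
(-166511 + (-75593 + X)/(I(86) + 153424)) + 106638 = (-166511 + (-75593 - 3898)/(1 + 153424)) + 106638 = (-166511 - 79491/153425) + 106638 = -25547029666/153425 + 106638 = -9186094516/153425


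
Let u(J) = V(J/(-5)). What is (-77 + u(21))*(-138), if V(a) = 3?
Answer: 10212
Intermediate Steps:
u(J) = 3
(-77 + u(21))*(-138) = (-77 + 3)*(-138) = -74*(-138) = 10212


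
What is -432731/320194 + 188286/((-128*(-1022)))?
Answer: 131425321/1495946368 ≈ 0.087854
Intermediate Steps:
-432731/320194 + 188286/((-128*(-1022))) = -432731*1/320194 + 188286/130816 = -432731/320194 + 188286*(1/130816) = -432731/320194 + 13449/9344 = 131425321/1495946368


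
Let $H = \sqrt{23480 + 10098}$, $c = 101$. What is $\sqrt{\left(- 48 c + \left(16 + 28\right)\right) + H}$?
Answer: $\sqrt{-4804 + \sqrt{33578}} \approx 67.976 i$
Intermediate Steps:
$H = \sqrt{33578} \approx 183.24$
$\sqrt{\left(- 48 c + \left(16 + 28\right)\right) + H} = \sqrt{\left(\left(-48\right) 101 + \left(16 + 28\right)\right) + \sqrt{33578}} = \sqrt{\left(-4848 + 44\right) + \sqrt{33578}} = \sqrt{-4804 + \sqrt{33578}}$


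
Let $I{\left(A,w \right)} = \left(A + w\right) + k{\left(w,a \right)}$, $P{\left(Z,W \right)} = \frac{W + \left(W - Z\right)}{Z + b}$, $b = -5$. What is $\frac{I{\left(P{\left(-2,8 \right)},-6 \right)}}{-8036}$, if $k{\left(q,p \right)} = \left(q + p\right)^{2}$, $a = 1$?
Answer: $- \frac{115}{56252} \approx -0.0020444$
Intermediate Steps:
$k{\left(q,p \right)} = \left(p + q\right)^{2}$
$P{\left(Z,W \right)} = \frac{- Z + 2 W}{-5 + Z}$ ($P{\left(Z,W \right)} = \frac{W + \left(W - Z\right)}{Z - 5} = \frac{- Z + 2 W}{-5 + Z}$)
$I{\left(A,w \right)} = A + w + \left(1 + w\right)^{2}$ ($I{\left(A,w \right)} = \left(A + w\right) + \left(1 + w\right)^{2} = A + w + \left(1 + w\right)^{2}$)
$\frac{I{\left(P{\left(-2,8 \right)},-6 \right)}}{-8036} = \frac{\frac{\left(-1\right) \left(-2\right) + 2 \cdot 8}{-5 - 2} - 6 + \left(1 - 6\right)^{2}}{-8036} = \left(\frac{2 + 16}{-7} - 6 + \left(-5\right)^{2}\right) \left(- \frac{1}{8036}\right) = \left(\left(- \frac{1}{7}\right) 18 - 6 + 25\right) \left(- \frac{1}{8036}\right) = \left(- \frac{18}{7} - 6 + 25\right) \left(- \frac{1}{8036}\right) = \frac{115}{7} \left(- \frac{1}{8036}\right) = - \frac{115}{56252}$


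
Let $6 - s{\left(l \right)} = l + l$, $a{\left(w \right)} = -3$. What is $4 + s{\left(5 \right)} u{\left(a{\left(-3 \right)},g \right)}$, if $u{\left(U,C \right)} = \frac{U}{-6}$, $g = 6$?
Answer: $2$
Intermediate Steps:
$s{\left(l \right)} = 6 - 2 l$ ($s{\left(l \right)} = 6 - \left(l + l\right) = 6 - 2 l$)
$u{\left(U,C \right)} = - \frac{U}{6}$ ($u{\left(U,C \right)} = U \left(- \frac{1}{6}\right) = - \frac{U}{6}$)
$4 + s{\left(5 \right)} u{\left(a{\left(-3 \right)},g \right)} = 4 + \left(6 - 10\right) \left(\left(- \frac{1}{6}\right) \left(-3\right)\right) = 4 + \left(6 - 10\right) \frac{1}{2} = 4 - 2 = 2$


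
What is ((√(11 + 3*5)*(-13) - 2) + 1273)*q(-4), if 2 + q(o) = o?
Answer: -7626 + 78*√26 ≈ -7228.3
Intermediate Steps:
q(o) = -2 + o
((√(11 + 3*5)*(-13) - 2) + 1273)*q(-4) = ((√(11 + 3*5)*(-13) - 2) + 1273)*(-2 - 4) = ((√(11 + 15)*(-13) - 2) + 1273)*(-6) = ((√26*(-13) - 2) + 1273)*(-6) = ((-13*√26 - 2) + 1273)*(-6) = ((-2 - 13*√26) + 1273)*(-6) = (1271 - 13*√26)*(-6) = -7626 + 78*√26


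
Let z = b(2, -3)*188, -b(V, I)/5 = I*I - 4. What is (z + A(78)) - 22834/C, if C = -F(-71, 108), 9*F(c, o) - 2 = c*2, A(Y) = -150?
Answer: -63179/10 ≈ -6317.9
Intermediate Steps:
F(c, o) = 2/9 + 2*c/9 (F(c, o) = 2/9 + (c*2)/9 = 2/9 + (2*c)/9 = 2/9 + 2*c/9)
b(V, I) = 20 - 5*I² (b(V, I) = -5*(I*I - 4) = -5*(I² - 4) = -5*(-4 + I²) = 20 - 5*I²)
C = 140/9 (C = -(2/9 + (2/9)*(-71)) = -(2/9 - 142/9) = -1*(-140/9) = 140/9 ≈ 15.556)
z = -4700 (z = (20 - 5*(-3)²)*188 = (20 - 5*9)*188 = (20 - 45)*188 = -25*188 = -4700)
(z + A(78)) - 22834/C = (-4700 - 150) - 22834/140/9 = -4850 - 22834*9/140 = -4850 - 14679/10 = -63179/10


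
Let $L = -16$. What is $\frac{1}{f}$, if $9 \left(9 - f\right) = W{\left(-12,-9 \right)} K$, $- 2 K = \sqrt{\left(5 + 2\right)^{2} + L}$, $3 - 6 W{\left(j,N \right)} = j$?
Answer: $\frac{3888}{34717} - \frac{60 \sqrt{33}}{34717} \approx 0.10206$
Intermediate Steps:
$W{\left(j,N \right)} = \frac{1}{2} - \frac{j}{6}$
$K = - \frac{\sqrt{33}}{2}$ ($K = - \frac{\sqrt{\left(5 + 2\right)^{2} - 16}}{2} = - \frac{\sqrt{7^{2} - 16}}{2} = - \frac{\sqrt{49 - 16}}{2} = - \frac{\sqrt{33}}{2} \approx -2.8723$)
$f = 9 + \frac{5 \sqrt{33}}{36}$ ($f = 9 - \frac{\left(\frac{1}{2} - -2\right) \left(- \frac{\sqrt{33}}{2}\right)}{9} = 9 - \frac{\left(\frac{1}{2} + 2\right) \left(- \frac{\sqrt{33}}{2}\right)}{9} = 9 - \frac{\frac{5}{2} \left(- \frac{\sqrt{33}}{2}\right)}{9} = 9 - \frac{\left(- \frac{5}{4}\right) \sqrt{33}}{9} = 9 + \frac{5 \sqrt{33}}{36} \approx 9.7979$)
$\frac{1}{f} = \frac{1}{9 + \frac{5 \sqrt{33}}{36}}$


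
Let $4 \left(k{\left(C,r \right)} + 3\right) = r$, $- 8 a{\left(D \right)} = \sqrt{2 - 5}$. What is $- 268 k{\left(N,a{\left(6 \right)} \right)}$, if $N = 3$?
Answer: $804 + \frac{67 i \sqrt{3}}{8} \approx 804.0 + 14.506 i$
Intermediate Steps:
$a{\left(D \right)} = - \frac{i \sqrt{3}}{8}$ ($a{\left(D \right)} = - \frac{\sqrt{2 - 5}}{8} = - \frac{\sqrt{-3}}{8} = - \frac{i \sqrt{3}}{8}$)
$k{\left(C,r \right)} = -3 + \frac{r}{4}$
$- 268 k{\left(N,a{\left(6 \right)} \right)} = - 268 \left(-3 + \frac{\left(- \frac{1}{8}\right) i \sqrt{3}}{4}\right) = - 268 \left(-3 - \frac{i \sqrt{3}}{32}\right) = 804 + \frac{67 i \sqrt{3}}{8}$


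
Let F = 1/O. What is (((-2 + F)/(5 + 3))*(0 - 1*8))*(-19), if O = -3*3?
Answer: -361/9 ≈ -40.111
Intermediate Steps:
O = -9
F = -1/9 (F = 1/(-9) = -1/9 ≈ -0.11111)
(((-2 + F)/(5 + 3))*(0 - 1*8))*(-19) = (((-2 - 1/9)/(5 + 3))*(0 - 1*8))*(-19) = ((-19/9/8)*(0 - 8))*(-19) = (-19/9*1/8*(-8))*(-19) = -19/72*(-8)*(-19) = (19/9)*(-19) = -361/9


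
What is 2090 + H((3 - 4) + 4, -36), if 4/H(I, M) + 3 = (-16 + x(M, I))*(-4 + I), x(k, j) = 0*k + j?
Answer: 10452/5 ≈ 2090.4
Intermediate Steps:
x(k, j) = j (x(k, j) = 0 + j = j)
H(I, M) = 4/(-3 + (-16 + I)*(-4 + I))
2090 + H((3 - 4) + 4, -36) = 2090 + 4/(61 + ((3 - 4) + 4)² - 20*((3 - 4) + 4)) = 2090 + 4/(61 + (-1 + 4)² - 20*(-1 + 4)) = 2090 + 4/(61 + 3² - 20*3) = 2090 + 4/(61 + 9 - 60) = 2090 + 4/10 = 2090 + 4*(⅒) = 2090 + ⅖ = 10452/5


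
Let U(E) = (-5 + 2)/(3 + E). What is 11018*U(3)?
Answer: -5509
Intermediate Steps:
U(E) = -3/(3 + E)
11018*U(3) = 11018*(-3/(3 + 3)) = 11018*(-3/6) = 11018*(-3*⅙) = 11018*(-½) = -5509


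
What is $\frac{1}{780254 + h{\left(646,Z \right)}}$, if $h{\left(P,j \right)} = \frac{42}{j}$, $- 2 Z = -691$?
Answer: $\frac{691}{539155598} \approx 1.2816 \cdot 10^{-6}$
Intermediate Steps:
$Z = \frac{691}{2}$ ($Z = \left(- \frac{1}{2}\right) \left(-691\right) = \frac{691}{2} \approx 345.5$)
$\frac{1}{780254 + h{\left(646,Z \right)}} = \frac{1}{780254 + \frac{42}{\frac{691}{2}}} = \frac{1}{780254 + 42 \cdot \frac{2}{691}} = \frac{1}{780254 + \frac{84}{691}} = \frac{1}{\frac{539155598}{691}} = \frac{691}{539155598}$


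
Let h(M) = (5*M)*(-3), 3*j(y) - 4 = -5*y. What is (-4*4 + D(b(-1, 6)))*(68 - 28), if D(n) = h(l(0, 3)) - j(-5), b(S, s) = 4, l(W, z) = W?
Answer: -3080/3 ≈ -1026.7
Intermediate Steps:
j(y) = 4/3 - 5*y/3 (j(y) = 4/3 + (-5*y)/3 = 4/3 - 5*y/3)
h(M) = -15*M
D(n) = -29/3 (D(n) = -15*0 - (4/3 - 5/3*(-5)) = 0 - (4/3 + 25/3) = 0 - 1*29/3 = 0 - 29/3 = -29/3)
(-4*4 + D(b(-1, 6)))*(68 - 28) = (-4*4 - 29/3)*(68 - 28) = (-16 - 29/3)*40 = -77/3*40 = -3080/3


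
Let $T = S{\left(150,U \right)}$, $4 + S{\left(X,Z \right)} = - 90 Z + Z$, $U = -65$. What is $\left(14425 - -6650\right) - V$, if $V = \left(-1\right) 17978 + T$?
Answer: $33272$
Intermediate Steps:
$S{\left(X,Z \right)} = -4 - 89 Z$ ($S{\left(X,Z \right)} = -4 + \left(- 90 Z + Z\right) = -4 - 89 Z$)
$T = 5781$ ($T = -4 - -5785 = -4 + 5785 = 5781$)
$V = -12197$ ($V = \left(-1\right) 17978 + 5781 = -17978 + 5781 = -12197$)
$\left(14425 - -6650\right) - V = \left(14425 - -6650\right) - -12197 = \left(14425 + 6650\right) + 12197 = 21075 + 12197 = 33272$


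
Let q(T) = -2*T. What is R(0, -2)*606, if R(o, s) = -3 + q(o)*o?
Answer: -1818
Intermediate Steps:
R(o, s) = -3 - 2*o**2 (R(o, s) = -3 + (-2*o)*o = -3 - 2*o**2)
R(0, -2)*606 = (-3 - 2*0**2)*606 = (-3 - 2*0)*606 = (-3 + 0)*606 = -3*606 = -1818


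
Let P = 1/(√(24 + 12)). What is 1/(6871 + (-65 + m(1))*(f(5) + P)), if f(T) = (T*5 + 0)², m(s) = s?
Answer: -3/99419 ≈ -3.0175e-5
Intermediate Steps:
f(T) = 25*T² (f(T) = (5*T + 0)² = (5*T)² = 25*T²)
P = ⅙ (P = 1/(√36) = 1/6 = ⅙ ≈ 0.16667)
1/(6871 + (-65 + m(1))*(f(5) + P)) = 1/(6871 + (-65 + 1)*(25*5² + ⅙)) = 1/(6871 - 64*(25*25 + ⅙)) = 1/(6871 - 64*(625 + ⅙)) = 1/(6871 - 64*3751/6) = 1/(6871 - 120032/3) = 1/(-99419/3) = -3/99419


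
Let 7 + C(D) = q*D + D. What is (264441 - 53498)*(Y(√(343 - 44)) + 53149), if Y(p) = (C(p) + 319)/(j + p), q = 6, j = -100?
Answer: 108754860702108/9701 - 213474316*√299/9701 ≈ 1.1210e+10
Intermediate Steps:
C(D) = -7 + 7*D (C(D) = -7 + (6*D + D) = -7 + 7*D)
Y(p) = (312 + 7*p)/(-100 + p) (Y(p) = ((-7 + 7*p) + 319)/(-100 + p) = (312 + 7*p)/(-100 + p))
(264441 - 53498)*(Y(√(343 - 44)) + 53149) = (264441 - 53498)*((312 + 7*√(343 - 44))/(-100 + √(343 - 44)) + 53149) = 210943*((312 + 7*√299)/(-100 + √299) + 53149) = 210943*(53149 + (312 + 7*√299)/(-100 + √299)) = 11211409507 + 210943*(312 + 7*√299)/(-100 + √299)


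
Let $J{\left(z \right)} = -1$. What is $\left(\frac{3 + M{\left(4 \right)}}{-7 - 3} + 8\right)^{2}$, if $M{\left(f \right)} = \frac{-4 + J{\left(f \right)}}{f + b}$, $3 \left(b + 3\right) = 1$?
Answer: $\frac{104329}{1600} \approx 65.206$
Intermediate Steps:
$b = - \frac{8}{3}$ ($b = -3 + \frac{1}{3} \cdot 1 = -3 + \frac{1}{3} = - \frac{8}{3} \approx -2.6667$)
$M{\left(f \right)} = - \frac{5}{- \frac{8}{3} + f}$ ($M{\left(f \right)} = \frac{-4 - 1}{f - \frac{8}{3}} = - \frac{5}{- \frac{8}{3} + f}$)
$\left(\frac{3 + M{\left(4 \right)}}{-7 - 3} + 8\right)^{2} = \left(\frac{3 - \frac{15}{-8 + 3 \cdot 4}}{-7 - 3} + 8\right)^{2} = \left(\frac{3 - \frac{15}{-8 + 12}}{-10} + 8\right)^{2} = \left(\left(3 - \frac{15}{4}\right) \left(- \frac{1}{10}\right) + 8\right)^{2} = \left(\left(- \frac{3}{4}\right) \left(- \frac{1}{10}\right) + 8\right)^{2} = \left(\frac{3}{40} + 8\right)^{2} = \left(\frac{323}{40}\right)^{2} = \frac{104329}{1600}$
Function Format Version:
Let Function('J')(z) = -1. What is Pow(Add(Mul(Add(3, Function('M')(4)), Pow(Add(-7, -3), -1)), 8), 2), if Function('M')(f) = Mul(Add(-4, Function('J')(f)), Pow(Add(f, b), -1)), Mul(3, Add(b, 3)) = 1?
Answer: Rational(104329, 1600) ≈ 65.206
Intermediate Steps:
b = Rational(-8, 3) (b = Add(-3, Mul(Rational(1, 3), 1)) = Add(-3, Rational(1, 3)) = Rational(-8, 3) ≈ -2.6667)
Function('M')(f) = Mul(-5, Pow(Add(Rational(-8, 3), f), -1)) (Function('M')(f) = Mul(Add(-4, -1), Pow(Add(f, Rational(-8, 3)), -1)) = Mul(-5, Pow(Add(Rational(-8, 3), f), -1)))
Pow(Add(Mul(Add(3, Function('M')(4)), Pow(Add(-7, -3), -1)), 8), 2) = Pow(Add(Mul(Add(3, Mul(-15, Pow(Add(-8, Mul(3, 4)), -1))), Pow(Add(-7, -3), -1)), 8), 2) = Pow(Add(Mul(Add(3, Mul(-15, Pow(Add(-8, 12), -1))), Pow(-10, -1)), 8), 2) = Pow(Add(Mul(Add(3, Mul(-15, Pow(4, -1))), Rational(-1, 10)), 8), 2) = Pow(Add(Mul(Add(3, Mul(-15, Rational(1, 4))), Rational(-1, 10)), 8), 2) = Pow(Add(Mul(Add(3, Rational(-15, 4)), Rational(-1, 10)), 8), 2) = Pow(Add(Mul(Rational(-3, 4), Rational(-1, 10)), 8), 2) = Pow(Add(Rational(3, 40), 8), 2) = Pow(Rational(323, 40), 2) = Rational(104329, 1600)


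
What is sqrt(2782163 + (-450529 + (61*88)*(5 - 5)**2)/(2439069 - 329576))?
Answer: sqrt(12380515108039425190)/2109493 ≈ 1668.0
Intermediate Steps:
sqrt(2782163 + (-450529 + (61*88)*(5 - 5)**2)/(2439069 - 329576)) = sqrt(2782163 + (-450529 + 5368*0**2)/2109493) = sqrt(2782163 + (-450529 + 5368*0)*(1/2109493)) = sqrt(2782163 + (-450529 + 0)*(1/2109493)) = sqrt(2782163 - 450529*1/2109493) = sqrt(2782163 - 450529/2109493) = sqrt(5868952922830/2109493) = sqrt(12380515108039425190)/2109493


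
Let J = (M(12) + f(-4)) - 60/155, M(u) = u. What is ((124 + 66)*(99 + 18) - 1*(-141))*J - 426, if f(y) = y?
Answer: 5266350/31 ≈ 1.6988e+5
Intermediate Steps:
J = 236/31 (J = (12 - 4) - 60/155 = 8 - 60*1/155 = 8 - 12/31 = 236/31 ≈ 7.6129)
((124 + 66)*(99 + 18) - 1*(-141))*J - 426 = ((124 + 66)*(99 + 18) - 1*(-141))*(236/31) - 426 = (190*117 + 141)*(236/31) - 426 = (22230 + 141)*(236/31) - 426 = 22371*(236/31) - 426 = 5279556/31 - 426 = 5266350/31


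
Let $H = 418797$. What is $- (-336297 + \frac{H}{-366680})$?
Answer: $\frac{123313802757}{366680} \approx 3.363 \cdot 10^{5}$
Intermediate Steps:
$- (-336297 + \frac{H}{-366680}) = - (-336297 + \frac{418797}{-366680}) = - (-336297 + 418797 \left(- \frac{1}{366680}\right)) = - (-336297 - \frac{418797}{366680}) = \left(-1\right) \left(- \frac{123313802757}{366680}\right) = \frac{123313802757}{366680}$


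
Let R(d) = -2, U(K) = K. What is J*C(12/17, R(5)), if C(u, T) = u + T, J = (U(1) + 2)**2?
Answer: -198/17 ≈ -11.647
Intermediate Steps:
J = 9 (J = (1 + 2)**2 = 3**2 = 9)
C(u, T) = T + u
J*C(12/17, R(5)) = 9*(-2 + 12/17) = 9*(-22/17) = -198/17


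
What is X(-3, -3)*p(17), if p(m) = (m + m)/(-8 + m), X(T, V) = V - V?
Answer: 0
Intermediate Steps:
X(T, V) = 0
p(m) = 2*m/(-8 + m) (p(m) = (2*m)/(-8 + m) = 2*m/(-8 + m))
X(-3, -3)*p(17) = 0*(2*17/(-8 + 17)) = 0*(2*17/9) = 0*(2*17*(⅑)) = 0*(34/9) = 0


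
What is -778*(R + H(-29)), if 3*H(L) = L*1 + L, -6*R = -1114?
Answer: -388222/3 ≈ -1.2941e+5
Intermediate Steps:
R = 557/3 (R = -⅙*(-1114) = 557/3 ≈ 185.67)
H(L) = 2*L/3 (H(L) = (L*1 + L)/3 = (L + L)/3 = (2*L)/3 = 2*L/3)
-778*(R + H(-29)) = -778*(557/3 + (⅔)*(-29)) = -778*(557/3 - 58/3) = -778*499/3 = -388222/3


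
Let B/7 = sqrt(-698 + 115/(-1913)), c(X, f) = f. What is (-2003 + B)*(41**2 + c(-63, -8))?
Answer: -3351019 + 11711*I*sqrt(2554599157)/1913 ≈ -3.351e+6 + 3.0941e+5*I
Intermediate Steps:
B = 7*I*sqrt(2554599157)/1913 (B = 7*sqrt(-698 + 115/(-1913)) = 7*sqrt(-698 + 115*(-1/1913)) = 7*sqrt(-698 - 115/1913) = 7*sqrt(-1335389/1913) = 7*(I*sqrt(2554599157)/1913) = 7*I*sqrt(2554599157)/1913 ≈ 184.95*I)
(-2003 + B)*(41**2 + c(-63, -8)) = (-2003 + 7*I*sqrt(2554599157)/1913)*(41**2 - 8) = (-2003 + 7*I*sqrt(2554599157)/1913)*(1681 - 8) = (-2003 + 7*I*sqrt(2554599157)/1913)*1673 = -3351019 + 11711*I*sqrt(2554599157)/1913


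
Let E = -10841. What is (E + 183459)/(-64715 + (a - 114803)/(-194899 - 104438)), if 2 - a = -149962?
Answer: -25835477133/9685814558 ≈ -2.6674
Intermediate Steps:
a = 149964 (a = 2 - 1*(-149962) = 2 + 149962 = 149964)
(E + 183459)/(-64715 + (a - 114803)/(-194899 - 104438)) = (-10841 + 183459)/(-64715 + (149964 - 114803)/(-194899 - 104438)) = 172618/(-64715 + 35161/(-299337)) = 172618/(-64715 + 35161*(-1/299337)) = 172618/(-64715 - 35161/299337) = 172618/(-19371629116/299337) = 172618*(-299337/19371629116) = -25835477133/9685814558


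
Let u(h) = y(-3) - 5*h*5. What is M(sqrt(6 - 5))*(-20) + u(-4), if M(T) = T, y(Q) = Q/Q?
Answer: 81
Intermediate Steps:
y(Q) = 1
u(h) = 1 - 25*h (u(h) = 1 - 5*h*5 = 1 - 25*h)
M(sqrt(6 - 5))*(-20) + u(-4) = sqrt(6 - 5)*(-20) + (1 - 25*(-4)) = sqrt(1)*(-20) + (1 + 100) = 1*(-20) + 101 = -20 + 101 = 81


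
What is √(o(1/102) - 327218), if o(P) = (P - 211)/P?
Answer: I*√348739 ≈ 590.54*I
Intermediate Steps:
o(P) = (-211 + P)/P
√(o(1/102) - 327218) = √((-211 + 1/102)/(1/102) - 327218) = √(102*(-21521/102) - 327218) = √(-21521 - 327218) = √(-348739) = I*√348739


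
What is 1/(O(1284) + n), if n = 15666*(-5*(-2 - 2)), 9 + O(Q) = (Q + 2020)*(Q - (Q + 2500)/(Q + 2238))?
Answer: 1761/8016243199 ≈ 2.1968e-7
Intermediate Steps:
O(Q) = -9 + (2020 + Q)*(Q - (2500 + Q)/(2238 + Q)) (O(Q) = -9 + (Q + 2020)*(Q - (Q + 2500)/(Q + 2238)) = -9 + (2020 + Q)*(Q - (2500 + Q)/(2238 + Q)))
n = 313320 (n = 15666*(-5*(-4)) = 15666*20 = 313320)
1/(O(1284) + n) = 1/((-5070142 + 1284³ + 4257*1284² + 4516231*1284)/(2238 + 1284) + 313320) = 1/((-5070142 + 2116874304 + 4257*1648656 + 5798840604)/3522 + 313320) = 1/((-5070142 + 2116874304 + 7018328592 + 5798840604)/3522 + 313320) = 1/((1/3522)*14928973358 + 313320) = 1/(7464486679/1761 + 313320) = 1/(8016243199/1761) = 1761/8016243199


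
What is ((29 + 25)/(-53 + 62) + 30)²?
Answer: 1296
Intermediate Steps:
((29 + 25)/(-53 + 62) + 30)² = (54/9 + 30)² = (54*(⅑) + 30)² = (6 + 30)² = 36² = 1296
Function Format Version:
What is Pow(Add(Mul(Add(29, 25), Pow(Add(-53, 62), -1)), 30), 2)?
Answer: 1296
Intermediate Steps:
Pow(Add(Mul(Add(29, 25), Pow(Add(-53, 62), -1)), 30), 2) = Pow(Add(Mul(54, Pow(9, -1)), 30), 2) = Pow(Add(Mul(54, Rational(1, 9)), 30), 2) = Pow(Add(6, 30), 2) = Pow(36, 2) = 1296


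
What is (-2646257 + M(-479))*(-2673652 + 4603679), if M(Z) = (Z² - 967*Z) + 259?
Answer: -3770045260828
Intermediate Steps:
M(Z) = 259 + Z² - 967*Z
(-2646257 + M(-479))*(-2673652 + 4603679) = (-2646257 + (259 + (-479)² - 967*(-479)))*(-2673652 + 4603679) = (-2646257 + (259 + 229441 + 463193))*1930027 = (-2646257 + 692893)*1930027 = -1953364*1930027 = -3770045260828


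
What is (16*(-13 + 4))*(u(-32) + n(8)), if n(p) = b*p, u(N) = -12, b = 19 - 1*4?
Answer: -15552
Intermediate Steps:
b = 15 (b = 19 - 4 = 15)
n(p) = 15*p
(16*(-13 + 4))*(u(-32) + n(8)) = (16*(-13 + 4))*(-12 + 15*8) = (16*(-9))*(-12 + 120) = -144*108 = -15552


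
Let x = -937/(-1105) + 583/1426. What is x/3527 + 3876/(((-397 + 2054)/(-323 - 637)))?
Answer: -20679602935436911/9208942719470 ≈ -2245.6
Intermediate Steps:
x = 1980377/1575730 (x = -937*(-1/1105) + 583*(1/1426) = 937/1105 + 583/1426 = 1980377/1575730 ≈ 1.2568)
x/3527 + 3876/(((-397 + 2054)/(-323 - 637))) = (1980377/1575730)/3527 + 3876/(((-397 + 2054)/(-323 - 637))) = (1980377/1575730)*(1/3527) + 3876/((1657/(-960))) = 1980377/5557599710 + 3876/((1657*(-1/960))) = 1980377/5557599710 + 3876/(-1657/960) = 1980377/5557599710 + 3876*(-960/1657) = 1980377/5557599710 - 3720960/1657 = -20679602935436911/9208942719470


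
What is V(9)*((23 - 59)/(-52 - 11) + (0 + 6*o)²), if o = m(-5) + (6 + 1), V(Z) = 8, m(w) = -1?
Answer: 72608/7 ≈ 10373.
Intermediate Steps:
o = 6 (o = -1 + (6 + 1) = -1 + 7 = 6)
V(9)*((23 - 59)/(-52 - 11) + (0 + 6*o)²) = 8*((23 - 59)/(-52 - 11) + (0 + 6*6)²) = 8*(-36/(-63) + (0 + 36)²) = 8*(-36*(-1/63) + 36²) = 8*(4/7 + 1296) = 8*(9076/7) = 72608/7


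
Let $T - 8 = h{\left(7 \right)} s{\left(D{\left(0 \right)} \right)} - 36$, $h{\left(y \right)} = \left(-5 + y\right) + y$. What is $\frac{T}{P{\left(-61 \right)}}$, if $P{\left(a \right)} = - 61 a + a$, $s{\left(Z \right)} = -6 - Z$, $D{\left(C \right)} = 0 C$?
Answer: $- \frac{41}{1830} \approx -0.022404$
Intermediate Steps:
$h{\left(y \right)} = -5 + 2 y$
$D{\left(C \right)} = 0$
$P{\left(a \right)} = - 60 a$
$T = -82$ ($T = 8 + \left(\left(-5 + 2 \cdot 7\right) \left(-6 - 0\right) - 36\right) = 8 + \left(\left(-5 + 14\right) \left(-6 + 0\right) - 36\right) = 8 + \left(9 \left(-6\right) - 36\right) = 8 - 90 = -82$)
$\frac{T}{P{\left(-61 \right)}} = - \frac{82}{\left(-60\right) \left(-61\right)} = - \frac{82}{3660} = \left(-82\right) \frac{1}{3660} = - \frac{41}{1830}$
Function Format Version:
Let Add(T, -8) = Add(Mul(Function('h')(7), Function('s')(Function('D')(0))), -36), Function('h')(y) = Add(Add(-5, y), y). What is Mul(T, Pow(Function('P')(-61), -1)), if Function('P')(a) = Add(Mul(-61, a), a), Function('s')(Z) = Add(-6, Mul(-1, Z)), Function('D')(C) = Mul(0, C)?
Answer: Rational(-41, 1830) ≈ -0.022404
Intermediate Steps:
Function('h')(y) = Add(-5, Mul(2, y))
Function('D')(C) = 0
Function('P')(a) = Mul(-60, a)
T = -82 (T = Add(8, Add(Mul(Add(-5, Mul(2, 7)), Add(-6, Mul(-1, 0))), -36)) = Add(8, Add(Mul(Add(-5, 14), Add(-6, 0)), -36)) = Add(8, Add(Mul(9, -6), -36)) = Add(8, Add(-54, -36)) = Add(8, -90) = -82)
Mul(T, Pow(Function('P')(-61), -1)) = Mul(-82, Pow(Mul(-60, -61), -1)) = Mul(-82, Pow(3660, -1)) = Mul(-82, Rational(1, 3660)) = Rational(-41, 1830)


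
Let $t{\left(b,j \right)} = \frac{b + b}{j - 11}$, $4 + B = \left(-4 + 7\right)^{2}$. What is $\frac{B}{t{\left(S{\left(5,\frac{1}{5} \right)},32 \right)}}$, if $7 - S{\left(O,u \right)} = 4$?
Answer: $\frac{35}{2} \approx 17.5$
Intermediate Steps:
$S{\left(O,u \right)} = 3$ ($S{\left(O,u \right)} = 7 - 4 = 3$)
$B = 5$ ($B = -4 + \left(-4 + 7\right)^{2} = -4 + 3^{2} = -4 + 9 = 5$)
$t{\left(b,j \right)} = \frac{2 b}{-11 + j}$
$\frac{B}{t{\left(S{\left(5,\frac{1}{5} \right)},32 \right)}} = \frac{5}{2 \cdot 3 \frac{1}{-11 + 32}} = \frac{5}{2 \cdot 3 \cdot \frac{1}{21}} = \frac{5}{\frac{2}{7}} = 5 \cdot \frac{7}{2} = \frac{35}{2}$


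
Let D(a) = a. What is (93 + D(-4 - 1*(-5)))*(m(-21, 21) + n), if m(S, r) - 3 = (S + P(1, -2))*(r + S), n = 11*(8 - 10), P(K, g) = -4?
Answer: -1786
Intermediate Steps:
n = -22 (n = 11*(-2) = -22)
m(S, r) = 3 + (-4 + S)*(S + r) (m(S, r) = 3 + (S - 4)*(r + S) = 3 + (-4 + S)*(S + r))
(93 + D(-4 - 1*(-5)))*(m(-21, 21) + n) = (93 + (-4 - 1*(-5)))*((3 + (-21)² - 4*(-21) - 4*21 - 21*21) - 22) = (93 + (-4 + 5))*((3 + 441 + 84 - 84 - 441) - 22) = (93 + 1)*(3 - 22) = 94*(-19) = -1786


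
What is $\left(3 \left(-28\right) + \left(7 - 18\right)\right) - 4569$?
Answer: $-4664$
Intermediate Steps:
$\left(3 \left(-28\right) + \left(7 - 18\right)\right) - 4569 = \left(-84 + \left(7 - 18\right)\right) - 4569 = \left(-84 - 11\right) - 4569 = -95 - 4569 = -4664$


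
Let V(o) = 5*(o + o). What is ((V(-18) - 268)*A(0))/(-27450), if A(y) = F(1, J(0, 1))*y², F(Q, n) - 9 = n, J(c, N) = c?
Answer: 0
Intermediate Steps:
F(Q, n) = 9 + n
V(o) = 10*o (V(o) = 5*(2*o) = 10*o)
A(y) = 9*y² (A(y) = (9 + 0)*y² = 9*y²)
((V(-18) - 268)*A(0))/(-27450) = ((10*(-18) - 268)*(9*0²))/(-27450) = ((-180 - 268)*(9*0))*(-1/27450) = -448*0*(-1/27450) = 0*(-1/27450) = 0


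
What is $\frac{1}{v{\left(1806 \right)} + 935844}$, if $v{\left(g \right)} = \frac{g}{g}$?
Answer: $\frac{1}{935845} \approx 1.0686 \cdot 10^{-6}$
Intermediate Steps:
$v{\left(g \right)} = 1$
$\frac{1}{v{\left(1806 \right)} + 935844} = \frac{1}{1 + 935844} = \frac{1}{935845}$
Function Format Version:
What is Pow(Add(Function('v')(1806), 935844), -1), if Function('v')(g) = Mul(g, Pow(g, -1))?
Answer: Rational(1, 935845) ≈ 1.0686e-6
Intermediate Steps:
Function('v')(g) = 1
Pow(Add(Function('v')(1806), 935844), -1) = Pow(Add(1, 935844), -1) = Pow(935845, -1) = Rational(1, 935845)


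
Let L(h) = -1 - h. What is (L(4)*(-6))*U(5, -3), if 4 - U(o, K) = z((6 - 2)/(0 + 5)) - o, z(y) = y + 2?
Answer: 186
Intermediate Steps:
z(y) = 2 + y
U(o, K) = 6/5 + o (U(o, K) = 4 - ((2 + (6 - 2)/(0 + 5)) - o) = 4 - ((2 + 4/5) - o) = 4 - (14/5 - o) = 4 + (-14/5 + o) = 6/5 + o)
(L(4)*(-6))*U(5, -3) = ((-1 - 1*4)*(-6))*(6/5 + 5) = ((-1 - 4)*(-6))*(31/5) = -5*(-6)*(31/5) = 30*(31/5) = 186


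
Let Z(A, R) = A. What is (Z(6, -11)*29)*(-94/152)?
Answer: -4089/38 ≈ -107.61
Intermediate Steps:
(Z(6, -11)*29)*(-94/152) = (6*29)*(-94/152) = 174*(-94*1/152) = 174*(-47/76) = -4089/38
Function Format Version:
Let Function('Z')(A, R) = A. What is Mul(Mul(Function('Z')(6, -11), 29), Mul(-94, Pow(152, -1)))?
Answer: Rational(-4089, 38) ≈ -107.61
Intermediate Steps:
Mul(Mul(Function('Z')(6, -11), 29), Mul(-94, Pow(152, -1))) = Mul(Mul(6, 29), Mul(-94, Pow(152, -1))) = Mul(174, Mul(-94, Rational(1, 152))) = Mul(174, Rational(-47, 76)) = Rational(-4089, 38)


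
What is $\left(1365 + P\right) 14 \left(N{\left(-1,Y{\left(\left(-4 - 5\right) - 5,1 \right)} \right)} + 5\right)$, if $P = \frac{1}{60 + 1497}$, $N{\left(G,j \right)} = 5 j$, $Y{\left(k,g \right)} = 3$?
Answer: $\frac{595085680}{1557} \approx 3.822 \cdot 10^{5}$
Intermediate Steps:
$P = \frac{1}{1557} \approx 0.00064226$
$\left(1365 + P\right) 14 \left(N{\left(-1,Y{\left(\left(-4 - 5\right) - 5,1 \right)} \right)} + 5\right) = \left(1365 + \frac{1}{1557}\right) 14 \left(5 \cdot 3 + 5\right) = \frac{2125306 \cdot 14 \left(15 + 5\right)}{1557} = \frac{2125306 \cdot 14 \cdot 20}{1557} = \frac{2125306}{1557} \cdot 280 = \frac{595085680}{1557}$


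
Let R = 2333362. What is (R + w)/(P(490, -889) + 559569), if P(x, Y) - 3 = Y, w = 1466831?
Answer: 3800193/558683 ≈ 6.8021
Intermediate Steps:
P(x, Y) = 3 + Y
(R + w)/(P(490, -889) + 559569) = (2333362 + 1466831)/((3 - 889) + 559569) = 3800193/(-886 + 559569) = 3800193/558683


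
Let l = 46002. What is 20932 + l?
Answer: 66934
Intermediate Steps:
20932 + l = 20932 + 46002 = 66934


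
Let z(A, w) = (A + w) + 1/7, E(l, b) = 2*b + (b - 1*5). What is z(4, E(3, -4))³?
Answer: -729000/343 ≈ -2125.4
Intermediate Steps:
E(l, b) = -5 + 3*b (E(l, b) = 2*b + (b - 5) = 2*b + (-5 + b) = -5 + 3*b)
z(A, w) = ⅐ + A + w (z(A, w) = (A + w) + ⅐ = ⅐ + A + w)
z(4, E(3, -4))³ = (⅐ + 4 + (-5 + 3*(-4)))³ = (⅐ + 4 + (-5 - 12))³ = (⅐ + 4 - 17)³ = (-90/7)³ = -729000/343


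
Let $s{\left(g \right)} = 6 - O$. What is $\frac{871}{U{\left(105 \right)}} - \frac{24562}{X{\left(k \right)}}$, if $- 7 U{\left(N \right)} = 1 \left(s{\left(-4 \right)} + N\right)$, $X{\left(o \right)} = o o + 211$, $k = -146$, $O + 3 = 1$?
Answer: $- \frac{134025625}{2432551} \approx -55.097$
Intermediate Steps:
$O = -2$ ($O = -3 + 1 = -2$)
$s{\left(g \right)} = 8$ ($s{\left(g \right)} = 6 - -2 = 6 + 2 = 8$)
$X{\left(o \right)} = 211 + o^{2}$ ($X{\left(o \right)} = o^{2} + 211 = 211 + o^{2}$)
$U{\left(N \right)} = - \frac{8}{7} - \frac{N}{7}$ ($U{\left(N \right)} = - \frac{1 \left(8 + N\right)}{7} = - \frac{8 + N}{7} = - \frac{8}{7} - \frac{N}{7}$)
$\frac{871}{U{\left(105 \right)}} - \frac{24562}{X{\left(k \right)}} = \frac{871}{- \frac{8}{7} - 15} - \frac{24562}{211 + \left(-146\right)^{2}} = \frac{871}{- \frac{8}{7} - 15} - \frac{24562}{211 + 21316} = \frac{871}{- \frac{113}{7}} - \frac{24562}{21527} = 871 \left(- \frac{7}{113}\right) - \frac{24562}{21527} = - \frac{6097}{113} - \frac{24562}{21527} = - \frac{134025625}{2432551}$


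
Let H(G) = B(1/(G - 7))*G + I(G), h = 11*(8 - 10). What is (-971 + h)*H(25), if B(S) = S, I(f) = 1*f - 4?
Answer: -133393/6 ≈ -22232.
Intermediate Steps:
h = -22 (h = 11*(-2) = -22)
I(f) = -4 + f (I(f) = f - 4 = -4 + f)
H(G) = -4 + G + G/(-7 + G) (H(G) = G/(G - 7) + (-4 + G) = G/(-7 + G) + (-4 + G) = -4 + G + G/(-7 + G))
(-971 + h)*H(25) = (-971 - 22)*((25 + (-7 + 25)*(-4 + 25))/(-7 + 25)) = -993*(25 + 18*21)/18 = -331*(25 + 378)/6 = -331*403/6 = -993*403/18 = -133393/6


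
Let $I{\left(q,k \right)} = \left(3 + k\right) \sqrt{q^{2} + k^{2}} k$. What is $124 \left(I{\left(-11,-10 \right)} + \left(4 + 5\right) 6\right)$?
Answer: $6696 + 8680 \sqrt{221} \approx 1.3573 \cdot 10^{5}$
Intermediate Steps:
$I{\left(q,k \right)} = k \sqrt{k^{2} + q^{2}} \left(3 + k\right)$ ($I{\left(q,k \right)} = \left(3 + k\right) \sqrt{k^{2} + q^{2}} k = \sqrt{k^{2} + q^{2}} \left(3 + k\right) k = k \sqrt{k^{2} + q^{2}} \left(3 + k\right)$)
$124 \left(I{\left(-11,-10 \right)} + \left(4 + 5\right) 6\right) = 124 \left(- 10 \sqrt{\left(-10\right)^{2} + \left(-11\right)^{2}} \left(3 - 10\right) + \left(4 + 5\right) 6\right) = 124 \left(\left(-10\right) \sqrt{100 + 121} \left(-7\right) + 9 \cdot 6\right) = 124 \left(\left(-10\right) \sqrt{221} \left(-7\right) + 54\right) = 124 \left(70 \sqrt{221} + 54\right) = 124 \left(54 + 70 \sqrt{221}\right) = 6696 + 8680 \sqrt{221}$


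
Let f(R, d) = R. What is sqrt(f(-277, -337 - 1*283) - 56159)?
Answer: 2*I*sqrt(14109) ≈ 237.56*I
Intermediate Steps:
sqrt(f(-277, -337 - 1*283) - 56159) = sqrt(-277 - 56159) = sqrt(-56436) = 2*I*sqrt(14109)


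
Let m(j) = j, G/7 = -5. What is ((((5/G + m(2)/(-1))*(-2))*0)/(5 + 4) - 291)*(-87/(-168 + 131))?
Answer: -25317/37 ≈ -684.24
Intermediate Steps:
G = -35 (G = 7*(-5) = -35)
((((5/G + m(2)/(-1))*(-2))*0)/(5 + 4) - 291)*(-87/(-168 + 131)) = ((((5/(-35) + 2/(-1))*(-2))*0)/(5 + 4) - 291)*(-87/(-168 + 131)) = ((((5*(-1/35) + 2*(-1))*(-2))*0)/9 - 291)*(-87/(-37)) = ((((-⅐ - 2)*(-2))*0)*(⅑) - 291)*(-87*(-1/37)) = ((-15/7*(-2)*0)*(⅑) - 291)*(87/37) = (((30/7)*0)*(⅑) - 291)*(87/37) = (0*(⅑) - 291)*(87/37) = (0 - 291)*(87/37) = -291*87/37 = -25317/37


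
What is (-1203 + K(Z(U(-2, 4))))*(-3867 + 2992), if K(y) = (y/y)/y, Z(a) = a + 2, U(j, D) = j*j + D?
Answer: 2105075/2 ≈ 1.0525e+6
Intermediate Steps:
U(j, D) = D + j**2 (U(j, D) = j**2 + D = D + j**2)
Z(a) = 2 + a
K(y) = 1/y
(-1203 + K(Z(U(-2, 4))))*(-3867 + 2992) = (-1203 + 1/(2 + (4 + (-2)**2)))*(-3867 + 2992) = (-1203 + 1/(2 + (4 + 4)))*(-875) = (-1203 + 1/(2 + 8))*(-875) = (-1203 + 1/10)*(-875) = -12029/10*(-875) = 2105075/2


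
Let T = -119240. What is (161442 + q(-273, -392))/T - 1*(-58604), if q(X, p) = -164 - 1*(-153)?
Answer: 6987779529/119240 ≈ 58603.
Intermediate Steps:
q(X, p) = -11 (q(X, p) = -164 + 153 = -11)
(161442 + q(-273, -392))/T - 1*(-58604) = (161442 - 11)/(-119240) - 1*(-58604) = 161431*(-1/119240) + 58604 = -161431/119240 + 58604 = 6987779529/119240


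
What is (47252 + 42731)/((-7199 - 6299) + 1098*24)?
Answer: 89983/12854 ≈ 7.0004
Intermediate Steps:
(47252 + 42731)/((-7199 - 6299) + 1098*24) = 89983/(-13498 + 26352) = 89983/12854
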